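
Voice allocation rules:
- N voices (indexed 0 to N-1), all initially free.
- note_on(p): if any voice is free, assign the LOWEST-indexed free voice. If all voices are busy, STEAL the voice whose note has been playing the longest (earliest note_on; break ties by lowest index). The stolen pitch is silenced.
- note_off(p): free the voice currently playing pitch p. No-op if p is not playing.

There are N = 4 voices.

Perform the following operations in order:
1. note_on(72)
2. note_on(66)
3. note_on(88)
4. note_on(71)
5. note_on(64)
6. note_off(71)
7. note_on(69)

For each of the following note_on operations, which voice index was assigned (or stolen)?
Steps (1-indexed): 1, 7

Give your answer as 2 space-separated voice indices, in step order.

Op 1: note_on(72): voice 0 is free -> assigned | voices=[72 - - -]
Op 2: note_on(66): voice 1 is free -> assigned | voices=[72 66 - -]
Op 3: note_on(88): voice 2 is free -> assigned | voices=[72 66 88 -]
Op 4: note_on(71): voice 3 is free -> assigned | voices=[72 66 88 71]
Op 5: note_on(64): all voices busy, STEAL voice 0 (pitch 72, oldest) -> assign | voices=[64 66 88 71]
Op 6: note_off(71): free voice 3 | voices=[64 66 88 -]
Op 7: note_on(69): voice 3 is free -> assigned | voices=[64 66 88 69]

Answer: 0 3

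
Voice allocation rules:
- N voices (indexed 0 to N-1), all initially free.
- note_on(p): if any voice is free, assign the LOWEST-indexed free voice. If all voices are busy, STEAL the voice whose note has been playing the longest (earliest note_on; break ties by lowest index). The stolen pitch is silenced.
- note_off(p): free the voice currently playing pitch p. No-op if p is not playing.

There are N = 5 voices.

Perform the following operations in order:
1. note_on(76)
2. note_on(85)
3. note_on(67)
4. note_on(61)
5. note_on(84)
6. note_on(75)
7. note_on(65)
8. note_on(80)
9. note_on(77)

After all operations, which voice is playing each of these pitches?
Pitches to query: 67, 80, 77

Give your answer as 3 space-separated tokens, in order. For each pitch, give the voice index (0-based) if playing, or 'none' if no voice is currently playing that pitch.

Answer: none 2 3

Derivation:
Op 1: note_on(76): voice 0 is free -> assigned | voices=[76 - - - -]
Op 2: note_on(85): voice 1 is free -> assigned | voices=[76 85 - - -]
Op 3: note_on(67): voice 2 is free -> assigned | voices=[76 85 67 - -]
Op 4: note_on(61): voice 3 is free -> assigned | voices=[76 85 67 61 -]
Op 5: note_on(84): voice 4 is free -> assigned | voices=[76 85 67 61 84]
Op 6: note_on(75): all voices busy, STEAL voice 0 (pitch 76, oldest) -> assign | voices=[75 85 67 61 84]
Op 7: note_on(65): all voices busy, STEAL voice 1 (pitch 85, oldest) -> assign | voices=[75 65 67 61 84]
Op 8: note_on(80): all voices busy, STEAL voice 2 (pitch 67, oldest) -> assign | voices=[75 65 80 61 84]
Op 9: note_on(77): all voices busy, STEAL voice 3 (pitch 61, oldest) -> assign | voices=[75 65 80 77 84]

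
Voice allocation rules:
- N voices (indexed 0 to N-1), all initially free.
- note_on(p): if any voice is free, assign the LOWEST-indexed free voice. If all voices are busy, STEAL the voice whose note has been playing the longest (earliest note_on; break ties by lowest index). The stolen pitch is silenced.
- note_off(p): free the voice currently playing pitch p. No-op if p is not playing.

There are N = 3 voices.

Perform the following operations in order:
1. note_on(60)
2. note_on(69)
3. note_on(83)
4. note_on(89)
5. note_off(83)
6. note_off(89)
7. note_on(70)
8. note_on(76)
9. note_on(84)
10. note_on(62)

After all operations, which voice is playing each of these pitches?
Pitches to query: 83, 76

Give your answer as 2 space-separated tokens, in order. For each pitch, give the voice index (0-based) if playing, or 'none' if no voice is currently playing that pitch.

Answer: none 2

Derivation:
Op 1: note_on(60): voice 0 is free -> assigned | voices=[60 - -]
Op 2: note_on(69): voice 1 is free -> assigned | voices=[60 69 -]
Op 3: note_on(83): voice 2 is free -> assigned | voices=[60 69 83]
Op 4: note_on(89): all voices busy, STEAL voice 0 (pitch 60, oldest) -> assign | voices=[89 69 83]
Op 5: note_off(83): free voice 2 | voices=[89 69 -]
Op 6: note_off(89): free voice 0 | voices=[- 69 -]
Op 7: note_on(70): voice 0 is free -> assigned | voices=[70 69 -]
Op 8: note_on(76): voice 2 is free -> assigned | voices=[70 69 76]
Op 9: note_on(84): all voices busy, STEAL voice 1 (pitch 69, oldest) -> assign | voices=[70 84 76]
Op 10: note_on(62): all voices busy, STEAL voice 0 (pitch 70, oldest) -> assign | voices=[62 84 76]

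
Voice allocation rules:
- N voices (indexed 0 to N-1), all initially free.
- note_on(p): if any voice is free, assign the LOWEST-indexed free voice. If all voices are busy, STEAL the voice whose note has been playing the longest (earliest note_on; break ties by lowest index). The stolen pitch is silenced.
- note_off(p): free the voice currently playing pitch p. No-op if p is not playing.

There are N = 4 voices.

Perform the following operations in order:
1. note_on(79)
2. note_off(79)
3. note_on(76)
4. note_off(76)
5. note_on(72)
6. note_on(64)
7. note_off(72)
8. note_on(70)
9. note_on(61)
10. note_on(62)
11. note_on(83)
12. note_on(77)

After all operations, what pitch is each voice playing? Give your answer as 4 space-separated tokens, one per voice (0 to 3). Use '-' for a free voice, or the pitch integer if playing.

Answer: 77 83 61 62

Derivation:
Op 1: note_on(79): voice 0 is free -> assigned | voices=[79 - - -]
Op 2: note_off(79): free voice 0 | voices=[- - - -]
Op 3: note_on(76): voice 0 is free -> assigned | voices=[76 - - -]
Op 4: note_off(76): free voice 0 | voices=[- - - -]
Op 5: note_on(72): voice 0 is free -> assigned | voices=[72 - - -]
Op 6: note_on(64): voice 1 is free -> assigned | voices=[72 64 - -]
Op 7: note_off(72): free voice 0 | voices=[- 64 - -]
Op 8: note_on(70): voice 0 is free -> assigned | voices=[70 64 - -]
Op 9: note_on(61): voice 2 is free -> assigned | voices=[70 64 61 -]
Op 10: note_on(62): voice 3 is free -> assigned | voices=[70 64 61 62]
Op 11: note_on(83): all voices busy, STEAL voice 1 (pitch 64, oldest) -> assign | voices=[70 83 61 62]
Op 12: note_on(77): all voices busy, STEAL voice 0 (pitch 70, oldest) -> assign | voices=[77 83 61 62]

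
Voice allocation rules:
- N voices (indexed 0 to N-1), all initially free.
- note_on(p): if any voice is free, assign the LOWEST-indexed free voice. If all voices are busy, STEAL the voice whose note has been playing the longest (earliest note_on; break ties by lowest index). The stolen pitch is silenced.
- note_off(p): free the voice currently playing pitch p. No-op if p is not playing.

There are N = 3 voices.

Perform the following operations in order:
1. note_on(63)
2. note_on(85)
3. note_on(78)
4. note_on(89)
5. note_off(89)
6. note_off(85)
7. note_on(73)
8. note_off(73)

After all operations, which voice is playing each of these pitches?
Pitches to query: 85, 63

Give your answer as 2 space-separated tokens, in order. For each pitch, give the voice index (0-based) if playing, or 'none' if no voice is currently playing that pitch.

Op 1: note_on(63): voice 0 is free -> assigned | voices=[63 - -]
Op 2: note_on(85): voice 1 is free -> assigned | voices=[63 85 -]
Op 3: note_on(78): voice 2 is free -> assigned | voices=[63 85 78]
Op 4: note_on(89): all voices busy, STEAL voice 0 (pitch 63, oldest) -> assign | voices=[89 85 78]
Op 5: note_off(89): free voice 0 | voices=[- 85 78]
Op 6: note_off(85): free voice 1 | voices=[- - 78]
Op 7: note_on(73): voice 0 is free -> assigned | voices=[73 - 78]
Op 8: note_off(73): free voice 0 | voices=[- - 78]

Answer: none none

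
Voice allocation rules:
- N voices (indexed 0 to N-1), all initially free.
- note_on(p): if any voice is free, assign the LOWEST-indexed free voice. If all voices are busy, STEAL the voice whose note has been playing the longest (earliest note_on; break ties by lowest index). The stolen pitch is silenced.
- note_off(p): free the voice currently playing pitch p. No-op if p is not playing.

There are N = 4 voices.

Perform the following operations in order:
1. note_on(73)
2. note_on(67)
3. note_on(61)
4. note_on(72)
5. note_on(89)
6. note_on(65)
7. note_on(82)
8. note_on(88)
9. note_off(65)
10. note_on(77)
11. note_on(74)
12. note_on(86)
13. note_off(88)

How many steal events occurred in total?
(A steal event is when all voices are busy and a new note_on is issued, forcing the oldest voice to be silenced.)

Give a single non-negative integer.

Op 1: note_on(73): voice 0 is free -> assigned | voices=[73 - - -]
Op 2: note_on(67): voice 1 is free -> assigned | voices=[73 67 - -]
Op 3: note_on(61): voice 2 is free -> assigned | voices=[73 67 61 -]
Op 4: note_on(72): voice 3 is free -> assigned | voices=[73 67 61 72]
Op 5: note_on(89): all voices busy, STEAL voice 0 (pitch 73, oldest) -> assign | voices=[89 67 61 72]
Op 6: note_on(65): all voices busy, STEAL voice 1 (pitch 67, oldest) -> assign | voices=[89 65 61 72]
Op 7: note_on(82): all voices busy, STEAL voice 2 (pitch 61, oldest) -> assign | voices=[89 65 82 72]
Op 8: note_on(88): all voices busy, STEAL voice 3 (pitch 72, oldest) -> assign | voices=[89 65 82 88]
Op 9: note_off(65): free voice 1 | voices=[89 - 82 88]
Op 10: note_on(77): voice 1 is free -> assigned | voices=[89 77 82 88]
Op 11: note_on(74): all voices busy, STEAL voice 0 (pitch 89, oldest) -> assign | voices=[74 77 82 88]
Op 12: note_on(86): all voices busy, STEAL voice 2 (pitch 82, oldest) -> assign | voices=[74 77 86 88]
Op 13: note_off(88): free voice 3 | voices=[74 77 86 -]

Answer: 6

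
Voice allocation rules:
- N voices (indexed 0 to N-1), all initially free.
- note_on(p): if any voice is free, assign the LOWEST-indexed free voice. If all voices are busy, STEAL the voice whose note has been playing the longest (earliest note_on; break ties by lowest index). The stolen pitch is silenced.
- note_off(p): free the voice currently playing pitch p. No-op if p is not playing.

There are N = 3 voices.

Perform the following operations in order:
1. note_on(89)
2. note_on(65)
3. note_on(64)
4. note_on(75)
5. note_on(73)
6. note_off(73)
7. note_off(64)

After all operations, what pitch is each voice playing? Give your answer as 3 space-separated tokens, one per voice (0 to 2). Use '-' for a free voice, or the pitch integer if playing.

Answer: 75 - -

Derivation:
Op 1: note_on(89): voice 0 is free -> assigned | voices=[89 - -]
Op 2: note_on(65): voice 1 is free -> assigned | voices=[89 65 -]
Op 3: note_on(64): voice 2 is free -> assigned | voices=[89 65 64]
Op 4: note_on(75): all voices busy, STEAL voice 0 (pitch 89, oldest) -> assign | voices=[75 65 64]
Op 5: note_on(73): all voices busy, STEAL voice 1 (pitch 65, oldest) -> assign | voices=[75 73 64]
Op 6: note_off(73): free voice 1 | voices=[75 - 64]
Op 7: note_off(64): free voice 2 | voices=[75 - -]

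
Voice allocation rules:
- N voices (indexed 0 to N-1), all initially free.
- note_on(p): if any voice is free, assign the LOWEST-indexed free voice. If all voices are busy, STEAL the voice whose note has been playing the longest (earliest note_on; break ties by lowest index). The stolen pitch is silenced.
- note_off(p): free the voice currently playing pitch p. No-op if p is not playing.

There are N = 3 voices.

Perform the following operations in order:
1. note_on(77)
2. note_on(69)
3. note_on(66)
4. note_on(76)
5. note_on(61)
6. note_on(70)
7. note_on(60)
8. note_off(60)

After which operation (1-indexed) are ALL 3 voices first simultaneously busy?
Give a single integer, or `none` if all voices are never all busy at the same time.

Answer: 3

Derivation:
Op 1: note_on(77): voice 0 is free -> assigned | voices=[77 - -]
Op 2: note_on(69): voice 1 is free -> assigned | voices=[77 69 -]
Op 3: note_on(66): voice 2 is free -> assigned | voices=[77 69 66]
Op 4: note_on(76): all voices busy, STEAL voice 0 (pitch 77, oldest) -> assign | voices=[76 69 66]
Op 5: note_on(61): all voices busy, STEAL voice 1 (pitch 69, oldest) -> assign | voices=[76 61 66]
Op 6: note_on(70): all voices busy, STEAL voice 2 (pitch 66, oldest) -> assign | voices=[76 61 70]
Op 7: note_on(60): all voices busy, STEAL voice 0 (pitch 76, oldest) -> assign | voices=[60 61 70]
Op 8: note_off(60): free voice 0 | voices=[- 61 70]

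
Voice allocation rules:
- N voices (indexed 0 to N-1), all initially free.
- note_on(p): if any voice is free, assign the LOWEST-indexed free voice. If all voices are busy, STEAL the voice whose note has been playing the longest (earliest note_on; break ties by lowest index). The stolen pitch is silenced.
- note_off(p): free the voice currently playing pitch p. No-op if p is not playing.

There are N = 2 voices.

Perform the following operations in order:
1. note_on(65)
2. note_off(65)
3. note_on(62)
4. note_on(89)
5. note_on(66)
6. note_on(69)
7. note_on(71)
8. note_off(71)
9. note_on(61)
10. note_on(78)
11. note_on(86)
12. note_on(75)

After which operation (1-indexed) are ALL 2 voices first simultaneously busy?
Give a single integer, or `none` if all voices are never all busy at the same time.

Op 1: note_on(65): voice 0 is free -> assigned | voices=[65 -]
Op 2: note_off(65): free voice 0 | voices=[- -]
Op 3: note_on(62): voice 0 is free -> assigned | voices=[62 -]
Op 4: note_on(89): voice 1 is free -> assigned | voices=[62 89]
Op 5: note_on(66): all voices busy, STEAL voice 0 (pitch 62, oldest) -> assign | voices=[66 89]
Op 6: note_on(69): all voices busy, STEAL voice 1 (pitch 89, oldest) -> assign | voices=[66 69]
Op 7: note_on(71): all voices busy, STEAL voice 0 (pitch 66, oldest) -> assign | voices=[71 69]
Op 8: note_off(71): free voice 0 | voices=[- 69]
Op 9: note_on(61): voice 0 is free -> assigned | voices=[61 69]
Op 10: note_on(78): all voices busy, STEAL voice 1 (pitch 69, oldest) -> assign | voices=[61 78]
Op 11: note_on(86): all voices busy, STEAL voice 0 (pitch 61, oldest) -> assign | voices=[86 78]
Op 12: note_on(75): all voices busy, STEAL voice 1 (pitch 78, oldest) -> assign | voices=[86 75]

Answer: 4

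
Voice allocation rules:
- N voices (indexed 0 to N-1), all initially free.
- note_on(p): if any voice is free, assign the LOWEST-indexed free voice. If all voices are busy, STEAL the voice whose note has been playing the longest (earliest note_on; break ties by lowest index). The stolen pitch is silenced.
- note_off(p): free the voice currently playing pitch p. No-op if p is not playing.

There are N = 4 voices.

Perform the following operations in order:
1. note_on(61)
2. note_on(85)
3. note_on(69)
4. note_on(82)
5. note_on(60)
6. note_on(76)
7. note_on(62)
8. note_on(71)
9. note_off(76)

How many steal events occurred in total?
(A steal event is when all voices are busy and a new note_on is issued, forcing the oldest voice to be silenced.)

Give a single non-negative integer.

Op 1: note_on(61): voice 0 is free -> assigned | voices=[61 - - -]
Op 2: note_on(85): voice 1 is free -> assigned | voices=[61 85 - -]
Op 3: note_on(69): voice 2 is free -> assigned | voices=[61 85 69 -]
Op 4: note_on(82): voice 3 is free -> assigned | voices=[61 85 69 82]
Op 5: note_on(60): all voices busy, STEAL voice 0 (pitch 61, oldest) -> assign | voices=[60 85 69 82]
Op 6: note_on(76): all voices busy, STEAL voice 1 (pitch 85, oldest) -> assign | voices=[60 76 69 82]
Op 7: note_on(62): all voices busy, STEAL voice 2 (pitch 69, oldest) -> assign | voices=[60 76 62 82]
Op 8: note_on(71): all voices busy, STEAL voice 3 (pitch 82, oldest) -> assign | voices=[60 76 62 71]
Op 9: note_off(76): free voice 1 | voices=[60 - 62 71]

Answer: 4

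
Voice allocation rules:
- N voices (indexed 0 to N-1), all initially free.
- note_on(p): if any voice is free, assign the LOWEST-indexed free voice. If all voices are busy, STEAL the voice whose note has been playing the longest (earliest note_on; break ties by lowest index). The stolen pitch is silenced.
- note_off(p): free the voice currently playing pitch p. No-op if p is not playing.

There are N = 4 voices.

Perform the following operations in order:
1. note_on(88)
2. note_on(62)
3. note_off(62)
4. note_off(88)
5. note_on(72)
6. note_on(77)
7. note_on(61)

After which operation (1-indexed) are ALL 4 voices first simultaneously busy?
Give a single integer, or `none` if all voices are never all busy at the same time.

Answer: none

Derivation:
Op 1: note_on(88): voice 0 is free -> assigned | voices=[88 - - -]
Op 2: note_on(62): voice 1 is free -> assigned | voices=[88 62 - -]
Op 3: note_off(62): free voice 1 | voices=[88 - - -]
Op 4: note_off(88): free voice 0 | voices=[- - - -]
Op 5: note_on(72): voice 0 is free -> assigned | voices=[72 - - -]
Op 6: note_on(77): voice 1 is free -> assigned | voices=[72 77 - -]
Op 7: note_on(61): voice 2 is free -> assigned | voices=[72 77 61 -]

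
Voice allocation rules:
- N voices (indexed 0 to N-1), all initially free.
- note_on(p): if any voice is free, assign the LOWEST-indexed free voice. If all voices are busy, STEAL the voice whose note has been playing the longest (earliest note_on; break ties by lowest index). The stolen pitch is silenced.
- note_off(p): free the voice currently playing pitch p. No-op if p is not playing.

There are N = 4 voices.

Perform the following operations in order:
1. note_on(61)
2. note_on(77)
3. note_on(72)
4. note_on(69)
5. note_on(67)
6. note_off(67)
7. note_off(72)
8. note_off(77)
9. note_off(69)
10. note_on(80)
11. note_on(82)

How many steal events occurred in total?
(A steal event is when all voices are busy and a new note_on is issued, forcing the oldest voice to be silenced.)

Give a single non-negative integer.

Op 1: note_on(61): voice 0 is free -> assigned | voices=[61 - - -]
Op 2: note_on(77): voice 1 is free -> assigned | voices=[61 77 - -]
Op 3: note_on(72): voice 2 is free -> assigned | voices=[61 77 72 -]
Op 4: note_on(69): voice 3 is free -> assigned | voices=[61 77 72 69]
Op 5: note_on(67): all voices busy, STEAL voice 0 (pitch 61, oldest) -> assign | voices=[67 77 72 69]
Op 6: note_off(67): free voice 0 | voices=[- 77 72 69]
Op 7: note_off(72): free voice 2 | voices=[- 77 - 69]
Op 8: note_off(77): free voice 1 | voices=[- - - 69]
Op 9: note_off(69): free voice 3 | voices=[- - - -]
Op 10: note_on(80): voice 0 is free -> assigned | voices=[80 - - -]
Op 11: note_on(82): voice 1 is free -> assigned | voices=[80 82 - -]

Answer: 1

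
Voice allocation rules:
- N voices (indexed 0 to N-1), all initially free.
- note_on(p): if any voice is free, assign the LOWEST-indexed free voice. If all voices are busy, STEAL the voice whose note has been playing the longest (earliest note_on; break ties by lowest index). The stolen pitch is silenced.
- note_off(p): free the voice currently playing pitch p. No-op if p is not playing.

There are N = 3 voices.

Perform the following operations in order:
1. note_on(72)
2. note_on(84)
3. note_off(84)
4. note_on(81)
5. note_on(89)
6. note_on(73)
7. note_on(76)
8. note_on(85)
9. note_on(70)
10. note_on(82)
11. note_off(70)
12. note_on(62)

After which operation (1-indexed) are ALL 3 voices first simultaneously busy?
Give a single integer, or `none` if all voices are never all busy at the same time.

Op 1: note_on(72): voice 0 is free -> assigned | voices=[72 - -]
Op 2: note_on(84): voice 1 is free -> assigned | voices=[72 84 -]
Op 3: note_off(84): free voice 1 | voices=[72 - -]
Op 4: note_on(81): voice 1 is free -> assigned | voices=[72 81 -]
Op 5: note_on(89): voice 2 is free -> assigned | voices=[72 81 89]
Op 6: note_on(73): all voices busy, STEAL voice 0 (pitch 72, oldest) -> assign | voices=[73 81 89]
Op 7: note_on(76): all voices busy, STEAL voice 1 (pitch 81, oldest) -> assign | voices=[73 76 89]
Op 8: note_on(85): all voices busy, STEAL voice 2 (pitch 89, oldest) -> assign | voices=[73 76 85]
Op 9: note_on(70): all voices busy, STEAL voice 0 (pitch 73, oldest) -> assign | voices=[70 76 85]
Op 10: note_on(82): all voices busy, STEAL voice 1 (pitch 76, oldest) -> assign | voices=[70 82 85]
Op 11: note_off(70): free voice 0 | voices=[- 82 85]
Op 12: note_on(62): voice 0 is free -> assigned | voices=[62 82 85]

Answer: 5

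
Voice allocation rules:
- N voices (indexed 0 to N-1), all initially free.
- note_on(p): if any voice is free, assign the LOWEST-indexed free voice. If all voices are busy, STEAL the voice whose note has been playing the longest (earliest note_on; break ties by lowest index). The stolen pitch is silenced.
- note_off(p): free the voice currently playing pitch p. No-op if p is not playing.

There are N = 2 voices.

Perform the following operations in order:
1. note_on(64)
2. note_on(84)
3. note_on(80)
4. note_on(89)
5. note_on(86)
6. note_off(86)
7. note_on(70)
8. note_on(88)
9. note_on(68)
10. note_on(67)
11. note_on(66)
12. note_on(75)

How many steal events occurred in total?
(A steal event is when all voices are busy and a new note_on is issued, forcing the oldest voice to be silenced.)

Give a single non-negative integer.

Answer: 8

Derivation:
Op 1: note_on(64): voice 0 is free -> assigned | voices=[64 -]
Op 2: note_on(84): voice 1 is free -> assigned | voices=[64 84]
Op 3: note_on(80): all voices busy, STEAL voice 0 (pitch 64, oldest) -> assign | voices=[80 84]
Op 4: note_on(89): all voices busy, STEAL voice 1 (pitch 84, oldest) -> assign | voices=[80 89]
Op 5: note_on(86): all voices busy, STEAL voice 0 (pitch 80, oldest) -> assign | voices=[86 89]
Op 6: note_off(86): free voice 0 | voices=[- 89]
Op 7: note_on(70): voice 0 is free -> assigned | voices=[70 89]
Op 8: note_on(88): all voices busy, STEAL voice 1 (pitch 89, oldest) -> assign | voices=[70 88]
Op 9: note_on(68): all voices busy, STEAL voice 0 (pitch 70, oldest) -> assign | voices=[68 88]
Op 10: note_on(67): all voices busy, STEAL voice 1 (pitch 88, oldest) -> assign | voices=[68 67]
Op 11: note_on(66): all voices busy, STEAL voice 0 (pitch 68, oldest) -> assign | voices=[66 67]
Op 12: note_on(75): all voices busy, STEAL voice 1 (pitch 67, oldest) -> assign | voices=[66 75]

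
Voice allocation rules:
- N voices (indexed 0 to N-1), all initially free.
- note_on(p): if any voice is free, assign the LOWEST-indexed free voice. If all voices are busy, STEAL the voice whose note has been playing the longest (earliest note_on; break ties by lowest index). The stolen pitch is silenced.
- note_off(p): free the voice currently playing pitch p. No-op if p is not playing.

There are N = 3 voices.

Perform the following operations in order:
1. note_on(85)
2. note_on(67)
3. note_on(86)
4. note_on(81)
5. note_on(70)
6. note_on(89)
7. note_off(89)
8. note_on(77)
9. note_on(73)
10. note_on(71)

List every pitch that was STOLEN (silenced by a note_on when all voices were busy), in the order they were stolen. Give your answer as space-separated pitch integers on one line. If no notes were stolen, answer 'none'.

Answer: 85 67 86 81 70

Derivation:
Op 1: note_on(85): voice 0 is free -> assigned | voices=[85 - -]
Op 2: note_on(67): voice 1 is free -> assigned | voices=[85 67 -]
Op 3: note_on(86): voice 2 is free -> assigned | voices=[85 67 86]
Op 4: note_on(81): all voices busy, STEAL voice 0 (pitch 85, oldest) -> assign | voices=[81 67 86]
Op 5: note_on(70): all voices busy, STEAL voice 1 (pitch 67, oldest) -> assign | voices=[81 70 86]
Op 6: note_on(89): all voices busy, STEAL voice 2 (pitch 86, oldest) -> assign | voices=[81 70 89]
Op 7: note_off(89): free voice 2 | voices=[81 70 -]
Op 8: note_on(77): voice 2 is free -> assigned | voices=[81 70 77]
Op 9: note_on(73): all voices busy, STEAL voice 0 (pitch 81, oldest) -> assign | voices=[73 70 77]
Op 10: note_on(71): all voices busy, STEAL voice 1 (pitch 70, oldest) -> assign | voices=[73 71 77]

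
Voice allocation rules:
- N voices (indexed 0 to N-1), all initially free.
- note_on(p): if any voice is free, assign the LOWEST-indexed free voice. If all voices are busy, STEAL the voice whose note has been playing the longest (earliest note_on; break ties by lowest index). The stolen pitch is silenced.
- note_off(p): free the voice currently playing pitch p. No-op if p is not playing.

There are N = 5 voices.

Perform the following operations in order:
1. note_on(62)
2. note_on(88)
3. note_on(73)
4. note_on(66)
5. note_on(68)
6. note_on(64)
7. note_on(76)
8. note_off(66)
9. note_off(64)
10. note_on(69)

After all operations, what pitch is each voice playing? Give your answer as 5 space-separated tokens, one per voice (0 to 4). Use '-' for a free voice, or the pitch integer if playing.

Op 1: note_on(62): voice 0 is free -> assigned | voices=[62 - - - -]
Op 2: note_on(88): voice 1 is free -> assigned | voices=[62 88 - - -]
Op 3: note_on(73): voice 2 is free -> assigned | voices=[62 88 73 - -]
Op 4: note_on(66): voice 3 is free -> assigned | voices=[62 88 73 66 -]
Op 5: note_on(68): voice 4 is free -> assigned | voices=[62 88 73 66 68]
Op 6: note_on(64): all voices busy, STEAL voice 0 (pitch 62, oldest) -> assign | voices=[64 88 73 66 68]
Op 7: note_on(76): all voices busy, STEAL voice 1 (pitch 88, oldest) -> assign | voices=[64 76 73 66 68]
Op 8: note_off(66): free voice 3 | voices=[64 76 73 - 68]
Op 9: note_off(64): free voice 0 | voices=[- 76 73 - 68]
Op 10: note_on(69): voice 0 is free -> assigned | voices=[69 76 73 - 68]

Answer: 69 76 73 - 68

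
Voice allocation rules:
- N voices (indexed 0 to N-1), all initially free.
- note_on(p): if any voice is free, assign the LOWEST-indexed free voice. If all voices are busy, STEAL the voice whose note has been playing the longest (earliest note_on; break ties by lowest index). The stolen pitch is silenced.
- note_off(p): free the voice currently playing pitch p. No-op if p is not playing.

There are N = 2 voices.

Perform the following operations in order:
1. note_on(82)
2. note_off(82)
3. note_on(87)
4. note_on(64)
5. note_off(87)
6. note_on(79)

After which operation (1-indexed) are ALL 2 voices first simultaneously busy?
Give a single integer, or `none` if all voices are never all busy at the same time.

Answer: 4

Derivation:
Op 1: note_on(82): voice 0 is free -> assigned | voices=[82 -]
Op 2: note_off(82): free voice 0 | voices=[- -]
Op 3: note_on(87): voice 0 is free -> assigned | voices=[87 -]
Op 4: note_on(64): voice 1 is free -> assigned | voices=[87 64]
Op 5: note_off(87): free voice 0 | voices=[- 64]
Op 6: note_on(79): voice 0 is free -> assigned | voices=[79 64]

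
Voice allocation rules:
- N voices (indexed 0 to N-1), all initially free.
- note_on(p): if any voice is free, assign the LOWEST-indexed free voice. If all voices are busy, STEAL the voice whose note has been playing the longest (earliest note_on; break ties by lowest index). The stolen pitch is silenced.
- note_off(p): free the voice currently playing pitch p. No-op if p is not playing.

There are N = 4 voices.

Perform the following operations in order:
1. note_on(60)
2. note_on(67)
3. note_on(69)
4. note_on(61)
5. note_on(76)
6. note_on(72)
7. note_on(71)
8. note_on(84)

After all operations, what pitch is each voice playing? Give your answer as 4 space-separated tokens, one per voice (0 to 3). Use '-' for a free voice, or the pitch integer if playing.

Answer: 76 72 71 84

Derivation:
Op 1: note_on(60): voice 0 is free -> assigned | voices=[60 - - -]
Op 2: note_on(67): voice 1 is free -> assigned | voices=[60 67 - -]
Op 3: note_on(69): voice 2 is free -> assigned | voices=[60 67 69 -]
Op 4: note_on(61): voice 3 is free -> assigned | voices=[60 67 69 61]
Op 5: note_on(76): all voices busy, STEAL voice 0 (pitch 60, oldest) -> assign | voices=[76 67 69 61]
Op 6: note_on(72): all voices busy, STEAL voice 1 (pitch 67, oldest) -> assign | voices=[76 72 69 61]
Op 7: note_on(71): all voices busy, STEAL voice 2 (pitch 69, oldest) -> assign | voices=[76 72 71 61]
Op 8: note_on(84): all voices busy, STEAL voice 3 (pitch 61, oldest) -> assign | voices=[76 72 71 84]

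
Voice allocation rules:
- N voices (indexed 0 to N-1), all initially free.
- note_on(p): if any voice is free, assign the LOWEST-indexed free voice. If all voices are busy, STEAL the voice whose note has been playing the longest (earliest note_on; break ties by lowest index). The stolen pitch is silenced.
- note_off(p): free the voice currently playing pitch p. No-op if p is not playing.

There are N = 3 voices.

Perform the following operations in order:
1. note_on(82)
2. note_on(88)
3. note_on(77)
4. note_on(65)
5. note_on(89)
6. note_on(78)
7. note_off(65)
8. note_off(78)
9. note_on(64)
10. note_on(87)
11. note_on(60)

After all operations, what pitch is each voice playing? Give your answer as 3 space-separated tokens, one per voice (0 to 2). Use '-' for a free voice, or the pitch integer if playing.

Answer: 64 60 87

Derivation:
Op 1: note_on(82): voice 0 is free -> assigned | voices=[82 - -]
Op 2: note_on(88): voice 1 is free -> assigned | voices=[82 88 -]
Op 3: note_on(77): voice 2 is free -> assigned | voices=[82 88 77]
Op 4: note_on(65): all voices busy, STEAL voice 0 (pitch 82, oldest) -> assign | voices=[65 88 77]
Op 5: note_on(89): all voices busy, STEAL voice 1 (pitch 88, oldest) -> assign | voices=[65 89 77]
Op 6: note_on(78): all voices busy, STEAL voice 2 (pitch 77, oldest) -> assign | voices=[65 89 78]
Op 7: note_off(65): free voice 0 | voices=[- 89 78]
Op 8: note_off(78): free voice 2 | voices=[- 89 -]
Op 9: note_on(64): voice 0 is free -> assigned | voices=[64 89 -]
Op 10: note_on(87): voice 2 is free -> assigned | voices=[64 89 87]
Op 11: note_on(60): all voices busy, STEAL voice 1 (pitch 89, oldest) -> assign | voices=[64 60 87]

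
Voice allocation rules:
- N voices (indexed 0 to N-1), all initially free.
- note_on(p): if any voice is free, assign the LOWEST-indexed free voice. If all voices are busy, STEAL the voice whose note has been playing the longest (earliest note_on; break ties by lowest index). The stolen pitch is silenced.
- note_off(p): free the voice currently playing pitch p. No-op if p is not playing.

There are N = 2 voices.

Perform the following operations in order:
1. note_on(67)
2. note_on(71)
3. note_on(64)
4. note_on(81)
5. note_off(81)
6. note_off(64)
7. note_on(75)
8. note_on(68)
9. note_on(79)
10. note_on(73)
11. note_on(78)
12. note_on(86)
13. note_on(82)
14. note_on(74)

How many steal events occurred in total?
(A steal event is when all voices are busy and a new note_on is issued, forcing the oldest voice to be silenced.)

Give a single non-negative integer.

Answer: 8

Derivation:
Op 1: note_on(67): voice 0 is free -> assigned | voices=[67 -]
Op 2: note_on(71): voice 1 is free -> assigned | voices=[67 71]
Op 3: note_on(64): all voices busy, STEAL voice 0 (pitch 67, oldest) -> assign | voices=[64 71]
Op 4: note_on(81): all voices busy, STEAL voice 1 (pitch 71, oldest) -> assign | voices=[64 81]
Op 5: note_off(81): free voice 1 | voices=[64 -]
Op 6: note_off(64): free voice 0 | voices=[- -]
Op 7: note_on(75): voice 0 is free -> assigned | voices=[75 -]
Op 8: note_on(68): voice 1 is free -> assigned | voices=[75 68]
Op 9: note_on(79): all voices busy, STEAL voice 0 (pitch 75, oldest) -> assign | voices=[79 68]
Op 10: note_on(73): all voices busy, STEAL voice 1 (pitch 68, oldest) -> assign | voices=[79 73]
Op 11: note_on(78): all voices busy, STEAL voice 0 (pitch 79, oldest) -> assign | voices=[78 73]
Op 12: note_on(86): all voices busy, STEAL voice 1 (pitch 73, oldest) -> assign | voices=[78 86]
Op 13: note_on(82): all voices busy, STEAL voice 0 (pitch 78, oldest) -> assign | voices=[82 86]
Op 14: note_on(74): all voices busy, STEAL voice 1 (pitch 86, oldest) -> assign | voices=[82 74]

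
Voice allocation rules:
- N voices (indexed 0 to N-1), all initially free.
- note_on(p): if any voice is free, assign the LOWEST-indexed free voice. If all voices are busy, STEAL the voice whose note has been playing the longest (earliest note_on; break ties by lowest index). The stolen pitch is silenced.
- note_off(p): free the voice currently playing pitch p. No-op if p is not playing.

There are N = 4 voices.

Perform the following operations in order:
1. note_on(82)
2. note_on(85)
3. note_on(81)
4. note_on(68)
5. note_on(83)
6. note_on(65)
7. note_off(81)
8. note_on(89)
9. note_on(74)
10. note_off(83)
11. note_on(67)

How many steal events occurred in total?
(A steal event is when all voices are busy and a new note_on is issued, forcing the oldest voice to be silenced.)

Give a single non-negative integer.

Op 1: note_on(82): voice 0 is free -> assigned | voices=[82 - - -]
Op 2: note_on(85): voice 1 is free -> assigned | voices=[82 85 - -]
Op 3: note_on(81): voice 2 is free -> assigned | voices=[82 85 81 -]
Op 4: note_on(68): voice 3 is free -> assigned | voices=[82 85 81 68]
Op 5: note_on(83): all voices busy, STEAL voice 0 (pitch 82, oldest) -> assign | voices=[83 85 81 68]
Op 6: note_on(65): all voices busy, STEAL voice 1 (pitch 85, oldest) -> assign | voices=[83 65 81 68]
Op 7: note_off(81): free voice 2 | voices=[83 65 - 68]
Op 8: note_on(89): voice 2 is free -> assigned | voices=[83 65 89 68]
Op 9: note_on(74): all voices busy, STEAL voice 3 (pitch 68, oldest) -> assign | voices=[83 65 89 74]
Op 10: note_off(83): free voice 0 | voices=[- 65 89 74]
Op 11: note_on(67): voice 0 is free -> assigned | voices=[67 65 89 74]

Answer: 3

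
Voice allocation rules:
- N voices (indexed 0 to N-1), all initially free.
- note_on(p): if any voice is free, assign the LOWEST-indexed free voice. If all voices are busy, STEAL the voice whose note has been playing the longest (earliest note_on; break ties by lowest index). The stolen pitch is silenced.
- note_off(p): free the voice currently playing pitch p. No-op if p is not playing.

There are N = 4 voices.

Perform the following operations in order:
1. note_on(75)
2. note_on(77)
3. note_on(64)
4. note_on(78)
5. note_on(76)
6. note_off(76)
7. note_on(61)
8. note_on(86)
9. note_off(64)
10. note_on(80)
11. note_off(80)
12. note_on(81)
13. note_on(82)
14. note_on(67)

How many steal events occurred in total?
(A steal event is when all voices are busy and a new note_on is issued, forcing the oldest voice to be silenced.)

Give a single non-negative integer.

Op 1: note_on(75): voice 0 is free -> assigned | voices=[75 - - -]
Op 2: note_on(77): voice 1 is free -> assigned | voices=[75 77 - -]
Op 3: note_on(64): voice 2 is free -> assigned | voices=[75 77 64 -]
Op 4: note_on(78): voice 3 is free -> assigned | voices=[75 77 64 78]
Op 5: note_on(76): all voices busy, STEAL voice 0 (pitch 75, oldest) -> assign | voices=[76 77 64 78]
Op 6: note_off(76): free voice 0 | voices=[- 77 64 78]
Op 7: note_on(61): voice 0 is free -> assigned | voices=[61 77 64 78]
Op 8: note_on(86): all voices busy, STEAL voice 1 (pitch 77, oldest) -> assign | voices=[61 86 64 78]
Op 9: note_off(64): free voice 2 | voices=[61 86 - 78]
Op 10: note_on(80): voice 2 is free -> assigned | voices=[61 86 80 78]
Op 11: note_off(80): free voice 2 | voices=[61 86 - 78]
Op 12: note_on(81): voice 2 is free -> assigned | voices=[61 86 81 78]
Op 13: note_on(82): all voices busy, STEAL voice 3 (pitch 78, oldest) -> assign | voices=[61 86 81 82]
Op 14: note_on(67): all voices busy, STEAL voice 0 (pitch 61, oldest) -> assign | voices=[67 86 81 82]

Answer: 4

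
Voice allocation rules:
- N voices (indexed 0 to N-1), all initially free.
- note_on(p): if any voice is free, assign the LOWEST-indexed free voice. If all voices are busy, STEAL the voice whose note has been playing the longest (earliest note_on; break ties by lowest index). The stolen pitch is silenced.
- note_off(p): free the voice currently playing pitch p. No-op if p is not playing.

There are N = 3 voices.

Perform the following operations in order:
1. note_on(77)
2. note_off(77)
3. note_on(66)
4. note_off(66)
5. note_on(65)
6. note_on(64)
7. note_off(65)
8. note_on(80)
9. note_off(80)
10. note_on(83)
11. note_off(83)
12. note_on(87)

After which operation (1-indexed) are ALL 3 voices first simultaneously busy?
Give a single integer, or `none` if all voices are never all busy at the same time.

Answer: none

Derivation:
Op 1: note_on(77): voice 0 is free -> assigned | voices=[77 - -]
Op 2: note_off(77): free voice 0 | voices=[- - -]
Op 3: note_on(66): voice 0 is free -> assigned | voices=[66 - -]
Op 4: note_off(66): free voice 0 | voices=[- - -]
Op 5: note_on(65): voice 0 is free -> assigned | voices=[65 - -]
Op 6: note_on(64): voice 1 is free -> assigned | voices=[65 64 -]
Op 7: note_off(65): free voice 0 | voices=[- 64 -]
Op 8: note_on(80): voice 0 is free -> assigned | voices=[80 64 -]
Op 9: note_off(80): free voice 0 | voices=[- 64 -]
Op 10: note_on(83): voice 0 is free -> assigned | voices=[83 64 -]
Op 11: note_off(83): free voice 0 | voices=[- 64 -]
Op 12: note_on(87): voice 0 is free -> assigned | voices=[87 64 -]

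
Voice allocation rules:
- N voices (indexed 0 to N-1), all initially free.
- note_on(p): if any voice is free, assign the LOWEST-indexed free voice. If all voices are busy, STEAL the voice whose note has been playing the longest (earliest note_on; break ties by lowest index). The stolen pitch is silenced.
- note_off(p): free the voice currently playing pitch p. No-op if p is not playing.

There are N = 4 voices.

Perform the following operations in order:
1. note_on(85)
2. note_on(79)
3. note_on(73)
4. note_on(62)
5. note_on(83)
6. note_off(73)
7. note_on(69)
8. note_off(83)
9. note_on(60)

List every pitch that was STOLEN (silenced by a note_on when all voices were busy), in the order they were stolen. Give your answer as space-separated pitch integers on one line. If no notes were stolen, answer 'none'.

Answer: 85

Derivation:
Op 1: note_on(85): voice 0 is free -> assigned | voices=[85 - - -]
Op 2: note_on(79): voice 1 is free -> assigned | voices=[85 79 - -]
Op 3: note_on(73): voice 2 is free -> assigned | voices=[85 79 73 -]
Op 4: note_on(62): voice 3 is free -> assigned | voices=[85 79 73 62]
Op 5: note_on(83): all voices busy, STEAL voice 0 (pitch 85, oldest) -> assign | voices=[83 79 73 62]
Op 6: note_off(73): free voice 2 | voices=[83 79 - 62]
Op 7: note_on(69): voice 2 is free -> assigned | voices=[83 79 69 62]
Op 8: note_off(83): free voice 0 | voices=[- 79 69 62]
Op 9: note_on(60): voice 0 is free -> assigned | voices=[60 79 69 62]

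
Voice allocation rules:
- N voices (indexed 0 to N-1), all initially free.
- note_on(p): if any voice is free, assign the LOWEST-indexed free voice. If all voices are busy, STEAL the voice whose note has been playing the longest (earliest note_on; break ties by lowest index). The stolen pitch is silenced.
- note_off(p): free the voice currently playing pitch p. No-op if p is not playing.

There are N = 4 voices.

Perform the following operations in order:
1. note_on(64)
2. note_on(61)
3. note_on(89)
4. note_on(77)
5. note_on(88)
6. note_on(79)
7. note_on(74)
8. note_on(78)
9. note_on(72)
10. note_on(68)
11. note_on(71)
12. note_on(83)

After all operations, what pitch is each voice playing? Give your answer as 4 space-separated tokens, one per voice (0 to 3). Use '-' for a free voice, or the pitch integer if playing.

Answer: 72 68 71 83

Derivation:
Op 1: note_on(64): voice 0 is free -> assigned | voices=[64 - - -]
Op 2: note_on(61): voice 1 is free -> assigned | voices=[64 61 - -]
Op 3: note_on(89): voice 2 is free -> assigned | voices=[64 61 89 -]
Op 4: note_on(77): voice 3 is free -> assigned | voices=[64 61 89 77]
Op 5: note_on(88): all voices busy, STEAL voice 0 (pitch 64, oldest) -> assign | voices=[88 61 89 77]
Op 6: note_on(79): all voices busy, STEAL voice 1 (pitch 61, oldest) -> assign | voices=[88 79 89 77]
Op 7: note_on(74): all voices busy, STEAL voice 2 (pitch 89, oldest) -> assign | voices=[88 79 74 77]
Op 8: note_on(78): all voices busy, STEAL voice 3 (pitch 77, oldest) -> assign | voices=[88 79 74 78]
Op 9: note_on(72): all voices busy, STEAL voice 0 (pitch 88, oldest) -> assign | voices=[72 79 74 78]
Op 10: note_on(68): all voices busy, STEAL voice 1 (pitch 79, oldest) -> assign | voices=[72 68 74 78]
Op 11: note_on(71): all voices busy, STEAL voice 2 (pitch 74, oldest) -> assign | voices=[72 68 71 78]
Op 12: note_on(83): all voices busy, STEAL voice 3 (pitch 78, oldest) -> assign | voices=[72 68 71 83]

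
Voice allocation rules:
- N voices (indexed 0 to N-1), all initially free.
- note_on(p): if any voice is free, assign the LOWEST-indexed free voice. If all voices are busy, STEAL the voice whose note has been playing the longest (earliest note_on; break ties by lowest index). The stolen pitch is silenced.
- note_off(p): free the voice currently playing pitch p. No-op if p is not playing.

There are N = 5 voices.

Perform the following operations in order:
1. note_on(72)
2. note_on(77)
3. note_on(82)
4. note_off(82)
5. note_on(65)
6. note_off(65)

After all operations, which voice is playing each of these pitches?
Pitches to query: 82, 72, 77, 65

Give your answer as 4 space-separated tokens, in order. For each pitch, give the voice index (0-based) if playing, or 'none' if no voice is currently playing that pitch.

Op 1: note_on(72): voice 0 is free -> assigned | voices=[72 - - - -]
Op 2: note_on(77): voice 1 is free -> assigned | voices=[72 77 - - -]
Op 3: note_on(82): voice 2 is free -> assigned | voices=[72 77 82 - -]
Op 4: note_off(82): free voice 2 | voices=[72 77 - - -]
Op 5: note_on(65): voice 2 is free -> assigned | voices=[72 77 65 - -]
Op 6: note_off(65): free voice 2 | voices=[72 77 - - -]

Answer: none 0 1 none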